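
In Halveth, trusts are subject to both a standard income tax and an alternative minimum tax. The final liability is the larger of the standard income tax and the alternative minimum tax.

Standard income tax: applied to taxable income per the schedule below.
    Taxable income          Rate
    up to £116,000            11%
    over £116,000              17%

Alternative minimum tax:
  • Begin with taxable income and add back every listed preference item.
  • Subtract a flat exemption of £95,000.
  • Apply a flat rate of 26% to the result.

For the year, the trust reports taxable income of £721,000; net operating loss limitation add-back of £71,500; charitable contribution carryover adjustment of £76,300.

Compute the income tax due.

Alternative minimum tax:
  Adjusted income: £721,000 + £71,500 + £76,300 = £868,800
  Less exemption £95,000 → base £773,800
  £773,800 × 26% = £201,188

Standard income tax:
  £116,000 × 11% = £12,760
  £605,000 × 17% = £102,850
  → £115,610

£201,188 > £115,610, so the alternative minimum tax is the binding amount.

£201,188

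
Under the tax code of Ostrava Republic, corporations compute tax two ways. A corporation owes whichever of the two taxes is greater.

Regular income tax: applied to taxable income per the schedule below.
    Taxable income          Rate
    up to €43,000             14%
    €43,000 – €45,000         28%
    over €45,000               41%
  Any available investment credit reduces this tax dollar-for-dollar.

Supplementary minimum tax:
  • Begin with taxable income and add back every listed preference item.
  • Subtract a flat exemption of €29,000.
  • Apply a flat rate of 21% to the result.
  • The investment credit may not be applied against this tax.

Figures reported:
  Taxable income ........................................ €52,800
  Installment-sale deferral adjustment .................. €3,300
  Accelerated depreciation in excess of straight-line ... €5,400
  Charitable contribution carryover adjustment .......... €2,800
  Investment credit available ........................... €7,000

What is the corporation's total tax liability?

Supplementary minimum tax:
  Adjusted income: €52,800 + €3,300 + €5,400 + €2,800 = €64,300
  Less exemption €29,000 → base €35,300
  €35,300 × 21% = €7,413

Regular income tax:
  €43,000 × 14% = €6,020
  €2,000 × 28% = €560
  €7,800 × 41% = €3,198
  → €9,778
  Less investment credit €7,000 → €2,778

€7,413 > €2,778, so the supplementary minimum tax is the binding amount.

€7,413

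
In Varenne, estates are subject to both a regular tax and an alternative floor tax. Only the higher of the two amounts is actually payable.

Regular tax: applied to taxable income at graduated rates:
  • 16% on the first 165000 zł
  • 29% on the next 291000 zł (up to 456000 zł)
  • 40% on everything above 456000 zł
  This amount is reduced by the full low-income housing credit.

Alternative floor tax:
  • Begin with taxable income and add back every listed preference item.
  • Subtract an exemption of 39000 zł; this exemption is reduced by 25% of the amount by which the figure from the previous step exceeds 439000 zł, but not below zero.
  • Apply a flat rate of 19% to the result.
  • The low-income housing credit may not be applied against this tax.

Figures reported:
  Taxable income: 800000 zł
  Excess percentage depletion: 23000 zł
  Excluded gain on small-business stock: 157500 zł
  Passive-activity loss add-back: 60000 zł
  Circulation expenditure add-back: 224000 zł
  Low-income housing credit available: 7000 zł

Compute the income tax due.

Alternative floor tax:
  Adjusted income: 800000 zł + 23000 zł + 157500 zł + 60000 zł + 224000 zł = 1264500 zł
  Exemption: 25% × (1264500 zł − 439000 zł) = 206375 zł ≥ 39000 zł, so the exemption is fully phased out
  Base: 1264500 zł − 0 zł = 1264500 zł
  1264500 zł × 19% = 240255 zł

Regular tax:
  165000 zł × 16% = 26400 zł
  291000 zł × 29% = 84390 zł
  344000 zł × 40% = 137600 zł
  → 248390 zł
  Less low-income housing credit 7000 zł → 241390 zł

241390 zł > 240255 zł, so the regular tax governs.

241390 zł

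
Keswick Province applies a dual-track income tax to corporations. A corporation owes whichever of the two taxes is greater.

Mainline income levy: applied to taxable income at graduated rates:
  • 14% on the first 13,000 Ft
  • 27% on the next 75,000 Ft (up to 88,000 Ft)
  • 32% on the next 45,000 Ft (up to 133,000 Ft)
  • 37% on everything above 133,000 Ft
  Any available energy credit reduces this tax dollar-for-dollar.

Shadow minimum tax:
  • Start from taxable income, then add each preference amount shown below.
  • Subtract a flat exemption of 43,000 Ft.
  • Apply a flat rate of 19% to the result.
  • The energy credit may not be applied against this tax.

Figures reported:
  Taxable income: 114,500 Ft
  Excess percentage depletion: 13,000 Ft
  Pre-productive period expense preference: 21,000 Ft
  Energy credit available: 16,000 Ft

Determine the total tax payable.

Shadow minimum tax:
  Adjusted income: 114,500 Ft + 13,000 Ft + 21,000 Ft = 148,500 Ft
  Less exemption 43,000 Ft → base 105,500 Ft
  105,500 Ft × 19% = 20,045 Ft

Mainline income levy:
  13,000 Ft × 14% = 1,820 Ft
  75,000 Ft × 27% = 20,250 Ft
  26,500 Ft × 32% = 8,480 Ft
  → 30,550 Ft
  Less energy credit 16,000 Ft → 14,550 Ft

20,045 Ft > 14,550 Ft, so the shadow minimum tax is the binding amount.

20,045 Ft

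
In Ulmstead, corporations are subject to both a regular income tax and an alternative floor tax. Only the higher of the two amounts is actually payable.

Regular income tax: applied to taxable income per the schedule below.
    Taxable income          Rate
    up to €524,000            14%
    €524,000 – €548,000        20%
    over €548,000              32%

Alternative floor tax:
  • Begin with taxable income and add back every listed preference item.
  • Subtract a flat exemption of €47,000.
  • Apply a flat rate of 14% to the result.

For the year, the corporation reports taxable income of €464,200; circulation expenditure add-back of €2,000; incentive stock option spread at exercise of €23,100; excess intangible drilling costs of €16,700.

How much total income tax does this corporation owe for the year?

€64,988

Alternative floor tax:
  Adjusted income: €464,200 + €2,000 + €23,100 + €16,700 = €506,000
  Less exemption €47,000 → base €459,000
  €459,000 × 14% = €64,260

Regular income tax:
  €464,200 × 14% = €64,988

€64,988 > €64,260, so the regular income tax governs.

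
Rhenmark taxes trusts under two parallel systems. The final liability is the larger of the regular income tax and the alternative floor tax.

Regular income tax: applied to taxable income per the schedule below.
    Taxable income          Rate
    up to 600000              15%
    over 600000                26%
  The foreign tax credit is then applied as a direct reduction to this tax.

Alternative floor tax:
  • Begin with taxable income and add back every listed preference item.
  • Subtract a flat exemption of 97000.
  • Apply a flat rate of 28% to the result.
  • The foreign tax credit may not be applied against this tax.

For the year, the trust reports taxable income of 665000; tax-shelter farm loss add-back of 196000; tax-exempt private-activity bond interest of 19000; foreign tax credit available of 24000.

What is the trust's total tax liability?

219240

Alternative floor tax:
  Adjusted income: 665000 + 196000 + 19000 = 880000
  Less exemption 97000 → base 783000
  783000 × 28% = 219240

Regular income tax:
  600000 × 15% = 90000
  65000 × 26% = 16900
  → 106900
  Less foreign tax credit 24000 → 82900

219240 > 82900, so the alternative floor tax is the binding amount.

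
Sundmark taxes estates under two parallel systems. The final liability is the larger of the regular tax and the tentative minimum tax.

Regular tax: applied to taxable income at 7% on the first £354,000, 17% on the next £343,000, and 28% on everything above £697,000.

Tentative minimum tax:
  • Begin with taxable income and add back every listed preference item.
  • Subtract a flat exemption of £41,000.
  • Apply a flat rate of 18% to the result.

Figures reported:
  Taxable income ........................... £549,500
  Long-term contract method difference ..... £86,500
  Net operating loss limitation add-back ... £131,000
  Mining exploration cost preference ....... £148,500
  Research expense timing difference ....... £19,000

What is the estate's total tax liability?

Tentative minimum tax:
  Adjusted income: £549,500 + £86,500 + £131,000 + £148,500 + £19,000 = £934,500
  Less exemption £41,000 → base £893,500
  £893,500 × 18% = £160,830

Regular tax:
  £354,000 × 7% = £24,780
  £195,500 × 17% = £33,235
  → £58,015

£160,830 > £58,015, so the tentative minimum tax is the binding amount.

£160,830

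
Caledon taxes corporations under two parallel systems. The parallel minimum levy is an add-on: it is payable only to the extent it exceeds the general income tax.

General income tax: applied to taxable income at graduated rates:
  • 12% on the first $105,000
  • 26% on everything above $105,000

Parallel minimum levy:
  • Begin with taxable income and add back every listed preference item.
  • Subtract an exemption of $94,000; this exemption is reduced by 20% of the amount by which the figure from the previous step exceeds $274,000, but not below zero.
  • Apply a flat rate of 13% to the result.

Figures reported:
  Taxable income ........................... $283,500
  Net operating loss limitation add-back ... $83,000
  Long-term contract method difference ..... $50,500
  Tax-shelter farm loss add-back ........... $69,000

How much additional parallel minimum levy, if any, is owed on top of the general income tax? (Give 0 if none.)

$0

General income tax:
  $105,000 × 12% = $12,600
  $178,500 × 26% = $46,410
  → $59,010

Parallel minimum levy:
  Adjusted income: $283,500 + $83,000 + $50,500 + $69,000 = $486,000
  Exemption: $94,000 − 20% × ($486,000 − $274,000) = $94,000 − $42,400 = $51,600
  Base: $486,000 − $51,600 = $434,400
  $434,400 × 13% = $56,472

$56,472 ≤ $59,010, so no add-on is due.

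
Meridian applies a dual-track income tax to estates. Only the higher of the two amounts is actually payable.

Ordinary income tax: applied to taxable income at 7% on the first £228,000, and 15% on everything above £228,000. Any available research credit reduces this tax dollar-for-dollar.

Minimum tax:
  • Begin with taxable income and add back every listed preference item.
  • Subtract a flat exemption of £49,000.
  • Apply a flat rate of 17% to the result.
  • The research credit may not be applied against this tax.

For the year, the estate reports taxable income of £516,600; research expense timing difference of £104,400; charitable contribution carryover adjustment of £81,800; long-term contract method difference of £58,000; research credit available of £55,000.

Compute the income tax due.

Ordinary income tax:
  £228,000 × 7% = £15,960
  £288,600 × 15% = £43,290
  → £59,250
  Less research credit £55,000 → £4,250

Minimum tax:
  Adjusted income: £516,600 + £104,400 + £81,800 + £58,000 = £760,800
  Less exemption £49,000 → base £711,800
  £711,800 × 17% = £121,006

£121,006 > £4,250, so the minimum tax is the binding amount.

£121,006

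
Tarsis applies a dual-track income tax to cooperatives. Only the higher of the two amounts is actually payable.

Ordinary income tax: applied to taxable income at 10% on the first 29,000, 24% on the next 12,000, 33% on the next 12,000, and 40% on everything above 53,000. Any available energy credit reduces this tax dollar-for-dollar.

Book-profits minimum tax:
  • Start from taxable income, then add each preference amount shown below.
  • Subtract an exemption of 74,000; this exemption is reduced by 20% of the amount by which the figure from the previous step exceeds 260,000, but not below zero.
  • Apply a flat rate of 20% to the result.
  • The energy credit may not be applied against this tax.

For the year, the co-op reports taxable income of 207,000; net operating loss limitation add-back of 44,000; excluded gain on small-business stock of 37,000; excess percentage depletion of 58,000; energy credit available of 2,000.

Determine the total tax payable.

69,340

Book-profits minimum tax:
  Adjusted income: 207,000 + 44,000 + 37,000 + 58,000 = 346,000
  Exemption: 74,000 − 20% × (346,000 − 260,000) = 74,000 − 17,200 = 56,800
  Base: 346,000 − 56,800 = 289,200
  289,200 × 20% = 57,840

Ordinary income tax:
  29,000 × 10% = 2,900
  12,000 × 24% = 2,880
  12,000 × 33% = 3,960
  154,000 × 40% = 61,600
  → 71,340
  Less energy credit 2,000 → 69,340

69,340 > 57,840, so the ordinary income tax governs.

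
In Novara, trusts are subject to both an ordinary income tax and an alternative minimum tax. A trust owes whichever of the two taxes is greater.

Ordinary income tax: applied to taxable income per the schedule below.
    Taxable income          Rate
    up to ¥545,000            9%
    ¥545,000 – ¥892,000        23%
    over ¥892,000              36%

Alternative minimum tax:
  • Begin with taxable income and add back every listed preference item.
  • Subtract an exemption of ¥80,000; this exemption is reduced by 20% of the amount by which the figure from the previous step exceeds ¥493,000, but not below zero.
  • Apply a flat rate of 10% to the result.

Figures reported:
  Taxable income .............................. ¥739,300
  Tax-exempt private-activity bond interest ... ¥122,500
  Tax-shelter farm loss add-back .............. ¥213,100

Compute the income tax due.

Ordinary income tax:
  ¥545,000 × 9% = ¥49,050
  ¥194,300 × 23% = ¥44,689
  → ¥93,739

Alternative minimum tax:
  Adjusted income: ¥739,300 + ¥122,500 + ¥213,100 = ¥1,074,900
  Exemption: 20% × (¥1,074,900 − ¥493,000) = ¥116,380 ≥ ¥80,000, so the exemption is fully phased out
  Base: ¥1,074,900 − ¥0 = ¥1,074,900
  ¥1,074,900 × 10% = ¥107,490

¥107,490 > ¥93,739, so the alternative minimum tax is the binding amount.

¥107,490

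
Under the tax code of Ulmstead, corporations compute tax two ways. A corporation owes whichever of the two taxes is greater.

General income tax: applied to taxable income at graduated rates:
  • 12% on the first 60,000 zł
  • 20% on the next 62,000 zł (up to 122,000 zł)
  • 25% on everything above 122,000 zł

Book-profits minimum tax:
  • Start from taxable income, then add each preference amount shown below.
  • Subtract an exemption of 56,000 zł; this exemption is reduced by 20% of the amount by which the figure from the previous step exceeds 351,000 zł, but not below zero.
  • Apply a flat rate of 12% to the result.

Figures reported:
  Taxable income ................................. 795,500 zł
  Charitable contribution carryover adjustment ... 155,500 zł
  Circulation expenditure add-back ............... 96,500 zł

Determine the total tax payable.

187,975 zł

General income tax:
  60,000 zł × 12% = 7,200 zł
  62,000 zł × 20% = 12,400 zł
  673,500 zł × 25% = 168,375 zł
  → 187,975 zł

Book-profits minimum tax:
  Adjusted income: 795,500 zł + 155,500 zł + 96,500 zł = 1,047,500 zł
  Exemption: 20% × (1,047,500 zł − 351,000 zł) = 139,300 zł ≥ 56,000 zł, so the exemption is fully phased out
  Base: 1,047,500 zł − 0 zł = 1,047,500 zł
  1,047,500 zł × 12% = 125,700 zł

187,975 zł > 125,700 zł, so the general income tax governs.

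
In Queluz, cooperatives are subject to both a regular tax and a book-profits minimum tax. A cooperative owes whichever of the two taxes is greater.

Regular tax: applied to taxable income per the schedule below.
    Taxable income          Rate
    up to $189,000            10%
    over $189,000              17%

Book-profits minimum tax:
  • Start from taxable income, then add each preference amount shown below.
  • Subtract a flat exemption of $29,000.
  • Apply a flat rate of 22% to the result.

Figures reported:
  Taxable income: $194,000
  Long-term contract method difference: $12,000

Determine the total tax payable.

$38,940

Book-profits minimum tax:
  Adjusted income: $194,000 + $12,000 = $206,000
  Less exemption $29,000 → base $177,000
  $177,000 × 22% = $38,940

Regular tax:
  $189,000 × 10% = $18,900
  $5,000 × 17% = $850
  → $19,750

$38,940 > $19,750, so the book-profits minimum tax is the binding amount.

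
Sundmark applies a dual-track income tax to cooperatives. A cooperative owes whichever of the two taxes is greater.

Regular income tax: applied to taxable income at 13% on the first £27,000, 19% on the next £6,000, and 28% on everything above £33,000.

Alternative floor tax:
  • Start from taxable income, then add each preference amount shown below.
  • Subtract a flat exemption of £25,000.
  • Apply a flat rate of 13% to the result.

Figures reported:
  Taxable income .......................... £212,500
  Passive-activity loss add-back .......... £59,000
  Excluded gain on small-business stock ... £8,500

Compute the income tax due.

£54,910

Alternative floor tax:
  Adjusted income: £212,500 + £59,000 + £8,500 = £280,000
  Less exemption £25,000 → base £255,000
  £255,000 × 13% = £33,150

Regular income tax:
  £27,000 × 13% = £3,510
  £6,000 × 19% = £1,140
  £179,500 × 28% = £50,260
  → £54,910

£54,910 > £33,150, so the regular income tax governs.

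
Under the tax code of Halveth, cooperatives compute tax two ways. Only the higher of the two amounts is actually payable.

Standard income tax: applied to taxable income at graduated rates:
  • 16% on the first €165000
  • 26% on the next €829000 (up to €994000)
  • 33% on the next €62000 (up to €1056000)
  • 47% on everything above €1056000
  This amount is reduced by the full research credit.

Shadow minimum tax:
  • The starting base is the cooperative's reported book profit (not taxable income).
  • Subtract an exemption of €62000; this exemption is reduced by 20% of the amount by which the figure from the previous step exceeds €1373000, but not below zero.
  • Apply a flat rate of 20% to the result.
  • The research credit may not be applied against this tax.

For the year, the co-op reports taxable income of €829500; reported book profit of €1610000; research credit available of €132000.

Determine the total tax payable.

Standard income tax:
  €165000 × 16% = €26400
  €664500 × 26% = €172770
  → €199170
  Less research credit €132000 → €67170

Shadow minimum tax:
  Base (reported book profit): €1610000
  Exemption: €62000 − 20% × (€1610000 − €1373000) = €62000 − €47400 = €14600
  Base: €1610000 − €14600 = €1595400
  €1595400 × 20% = €319080

€319080 > €67170, so the shadow minimum tax is the binding amount.

€319080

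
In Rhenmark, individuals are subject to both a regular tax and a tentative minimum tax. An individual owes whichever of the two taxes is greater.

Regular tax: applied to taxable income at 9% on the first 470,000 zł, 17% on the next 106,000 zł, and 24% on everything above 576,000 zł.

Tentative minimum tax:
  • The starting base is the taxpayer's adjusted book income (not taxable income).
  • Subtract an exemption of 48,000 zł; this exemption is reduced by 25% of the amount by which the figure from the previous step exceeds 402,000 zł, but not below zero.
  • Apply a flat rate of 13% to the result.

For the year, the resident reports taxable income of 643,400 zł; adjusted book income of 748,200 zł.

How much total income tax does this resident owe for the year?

Tentative minimum tax:
  Base (adjusted book income): 748,200 zł
  Exemption: 25% × (748,200 zł − 402,000 zł) = 86,550 zł ≥ 48,000 zł, so the exemption is fully phased out
  Base: 748,200 zł − 0 zł = 748,200 zł
  748,200 zł × 13% = 97,266 zł

Regular tax:
  470,000 zł × 9% = 42,300 zł
  106,000 zł × 17% = 18,020 zł
  67,400 zł × 24% = 16,176 zł
  → 76,496 zł

97,266 zł > 76,496 zł, so the tentative minimum tax is the binding amount.

97,266 zł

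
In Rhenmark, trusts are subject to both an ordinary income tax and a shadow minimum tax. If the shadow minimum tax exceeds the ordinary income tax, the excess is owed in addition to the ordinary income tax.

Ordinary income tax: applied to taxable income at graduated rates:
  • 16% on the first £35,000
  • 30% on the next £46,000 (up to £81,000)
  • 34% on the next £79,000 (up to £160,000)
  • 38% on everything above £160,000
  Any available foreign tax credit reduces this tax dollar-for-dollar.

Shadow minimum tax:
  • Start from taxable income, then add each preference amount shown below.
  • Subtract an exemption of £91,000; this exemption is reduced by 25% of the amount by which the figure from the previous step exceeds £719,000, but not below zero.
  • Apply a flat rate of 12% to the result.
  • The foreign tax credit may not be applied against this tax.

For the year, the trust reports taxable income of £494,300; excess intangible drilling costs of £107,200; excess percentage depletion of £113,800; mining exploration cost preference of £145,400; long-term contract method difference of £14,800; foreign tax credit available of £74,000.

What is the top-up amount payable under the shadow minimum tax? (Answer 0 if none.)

£0

Shadow minimum tax:
  Adjusted income: £494,300 + £107,200 + £113,800 + £145,400 + £14,800 = £875,500
  Exemption: £91,000 − 25% × (£875,500 − £719,000) = £91,000 − £39,125 = £51,875
  Base: £875,500 − £51,875 = £823,625
  £823,625 × 12% = £98,835

Ordinary income tax:
  £35,000 × 16% = £5,600
  £46,000 × 30% = £13,800
  £79,000 × 34% = £26,860
  £334,300 × 38% = £127,034
  → £173,294
  Less foreign tax credit £74,000 → £99,294

£98,835 ≤ £99,294, so no add-on is due.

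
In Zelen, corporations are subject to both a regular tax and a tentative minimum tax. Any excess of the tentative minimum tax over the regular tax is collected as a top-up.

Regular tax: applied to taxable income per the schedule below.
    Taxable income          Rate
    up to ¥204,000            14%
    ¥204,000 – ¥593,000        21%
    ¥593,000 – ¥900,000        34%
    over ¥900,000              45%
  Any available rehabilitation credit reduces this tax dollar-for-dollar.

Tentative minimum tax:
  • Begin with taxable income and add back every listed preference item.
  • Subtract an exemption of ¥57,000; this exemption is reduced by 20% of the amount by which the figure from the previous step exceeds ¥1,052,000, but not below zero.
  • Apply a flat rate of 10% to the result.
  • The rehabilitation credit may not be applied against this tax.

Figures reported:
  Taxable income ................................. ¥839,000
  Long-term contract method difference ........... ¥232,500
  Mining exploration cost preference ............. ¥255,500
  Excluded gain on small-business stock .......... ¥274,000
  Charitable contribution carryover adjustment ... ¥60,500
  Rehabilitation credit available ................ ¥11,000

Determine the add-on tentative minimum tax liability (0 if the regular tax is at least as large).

¥0

Tentative minimum tax:
  Adjusted income: ¥839,000 + ¥232,500 + ¥255,500 + ¥274,000 + ¥60,500 = ¥1,661,500
  Exemption: 20% × (¥1,661,500 − ¥1,052,000) = ¥121,900 ≥ ¥57,000, so the exemption is fully phased out
  Base: ¥1,661,500 − ¥0 = ¥1,661,500
  ¥1,661,500 × 10% = ¥166,150

Regular tax:
  ¥204,000 × 14% = ¥28,560
  ¥389,000 × 21% = ¥81,690
  ¥246,000 × 34% = ¥83,640
  → ¥193,890
  Less rehabilitation credit ¥11,000 → ¥182,890

¥166,150 ≤ ¥182,890, so no add-on is due.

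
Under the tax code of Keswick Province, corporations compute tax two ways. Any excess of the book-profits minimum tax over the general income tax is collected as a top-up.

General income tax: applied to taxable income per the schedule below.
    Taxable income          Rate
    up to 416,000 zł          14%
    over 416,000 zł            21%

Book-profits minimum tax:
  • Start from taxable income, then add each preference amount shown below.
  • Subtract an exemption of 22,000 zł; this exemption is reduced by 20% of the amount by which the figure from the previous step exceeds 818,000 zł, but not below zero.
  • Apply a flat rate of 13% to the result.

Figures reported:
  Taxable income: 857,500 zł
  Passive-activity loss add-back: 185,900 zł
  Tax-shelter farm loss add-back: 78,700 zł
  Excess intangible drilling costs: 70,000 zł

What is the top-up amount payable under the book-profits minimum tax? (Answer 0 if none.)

General income tax:
  416,000 zł × 14% = 58,240 zł
  441,500 zł × 21% = 92,715 zł
  → 150,955 zł

Book-profits minimum tax:
  Adjusted income: 857,500 zł + 185,900 zł + 78,700 zł + 70,000 zł = 1,192,100 zł
  Exemption: 20% × (1,192,100 zł − 818,000 zł) = 74,820 zł ≥ 22,000 zł, so the exemption is fully phased out
  Base: 1,192,100 zł − 0 zł = 1,192,100 zł
  1,192,100 zł × 13% = 154,973 zł

Excess of book-profits minimum tax over general income tax: 154,973 zł − 150,955 zł = 4,018 zł.

4,018 zł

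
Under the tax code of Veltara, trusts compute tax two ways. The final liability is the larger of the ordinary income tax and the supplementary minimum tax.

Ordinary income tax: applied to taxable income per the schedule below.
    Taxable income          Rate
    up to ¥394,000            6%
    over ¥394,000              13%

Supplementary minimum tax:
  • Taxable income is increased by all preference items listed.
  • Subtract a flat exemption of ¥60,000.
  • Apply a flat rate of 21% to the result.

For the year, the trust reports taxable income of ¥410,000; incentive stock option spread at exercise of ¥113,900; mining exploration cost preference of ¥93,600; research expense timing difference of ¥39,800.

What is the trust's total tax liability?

¥125,433

Supplementary minimum tax:
  Adjusted income: ¥410,000 + ¥113,900 + ¥93,600 + ¥39,800 = ¥657,300
  Less exemption ¥60,000 → base ¥597,300
  ¥597,300 × 21% = ¥125,433

Ordinary income tax:
  ¥394,000 × 6% = ¥23,640
  ¥16,000 × 13% = ¥2,080
  → ¥25,720

¥125,433 > ¥25,720, so the supplementary minimum tax is the binding amount.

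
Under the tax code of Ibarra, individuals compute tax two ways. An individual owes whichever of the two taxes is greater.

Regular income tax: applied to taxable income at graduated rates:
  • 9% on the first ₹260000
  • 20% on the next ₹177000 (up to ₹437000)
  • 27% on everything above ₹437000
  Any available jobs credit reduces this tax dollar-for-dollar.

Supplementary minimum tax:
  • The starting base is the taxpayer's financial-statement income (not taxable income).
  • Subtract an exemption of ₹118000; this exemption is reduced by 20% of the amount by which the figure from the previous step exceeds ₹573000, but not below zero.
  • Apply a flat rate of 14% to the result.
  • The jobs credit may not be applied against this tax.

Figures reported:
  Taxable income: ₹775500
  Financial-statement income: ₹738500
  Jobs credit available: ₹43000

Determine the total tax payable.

Regular income tax:
  ₹260000 × 9% = ₹23400
  ₹177000 × 20% = ₹35400
  ₹338500 × 27% = ₹91395
  → ₹150195
  Less jobs credit ₹43000 → ₹107195

Supplementary minimum tax:
  Base (financial-statement income): ₹738500
  Exemption: ₹118000 − 20% × (₹738500 − ₹573000) = ₹118000 − ₹33100 = ₹84900
  Base: ₹738500 − ₹84900 = ₹653600
  ₹653600 × 14% = ₹91504

₹107195 > ₹91504, so the regular income tax governs.

₹107195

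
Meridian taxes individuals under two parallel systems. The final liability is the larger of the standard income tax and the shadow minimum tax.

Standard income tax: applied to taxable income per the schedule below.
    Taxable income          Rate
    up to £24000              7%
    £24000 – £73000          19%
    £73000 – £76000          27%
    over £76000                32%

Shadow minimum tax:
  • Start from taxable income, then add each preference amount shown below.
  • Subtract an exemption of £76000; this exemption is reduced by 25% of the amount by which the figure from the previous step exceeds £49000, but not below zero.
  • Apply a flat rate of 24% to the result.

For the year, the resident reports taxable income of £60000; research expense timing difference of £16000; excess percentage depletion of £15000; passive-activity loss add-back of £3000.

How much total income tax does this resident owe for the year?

Shadow minimum tax:
  Adjusted income: £60000 + £16000 + £15000 + £3000 = £94000
  Exemption: £76000 − 25% × (£94000 − £49000) = £76000 − £11250 = £64750
  Base: £94000 − £64750 = £29250
  £29250 × 24% = £7020

Standard income tax:
  £24000 × 7% = £1680
  £36000 × 19% = £6840
  → £8520

£8520 > £7020, so the standard income tax governs.

£8520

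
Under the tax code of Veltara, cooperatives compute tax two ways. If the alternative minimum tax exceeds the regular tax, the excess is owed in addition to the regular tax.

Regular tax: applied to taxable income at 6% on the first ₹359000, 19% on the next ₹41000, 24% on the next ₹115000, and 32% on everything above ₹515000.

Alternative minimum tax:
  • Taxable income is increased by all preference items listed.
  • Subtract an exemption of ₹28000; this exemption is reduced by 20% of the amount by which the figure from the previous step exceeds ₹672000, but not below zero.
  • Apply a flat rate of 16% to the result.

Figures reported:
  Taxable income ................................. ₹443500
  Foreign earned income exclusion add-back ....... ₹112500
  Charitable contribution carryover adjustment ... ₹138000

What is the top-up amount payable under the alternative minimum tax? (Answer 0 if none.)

₹67494

Regular tax:
  ₹359000 × 6% = ₹21540
  ₹41000 × 19% = ₹7790
  ₹43500 × 24% = ₹10440
  → ₹39770

Alternative minimum tax:
  Adjusted income: ₹443500 + ₹112500 + ₹138000 = ₹694000
  Exemption: ₹28000 − 20% × (₹694000 − ₹672000) = ₹28000 − ₹4400 = ₹23600
  Base: ₹694000 − ₹23600 = ₹670400
  ₹670400 × 16% = ₹107264

Excess of alternative minimum tax over regular tax: ₹107264 − ₹39770 = ₹67494.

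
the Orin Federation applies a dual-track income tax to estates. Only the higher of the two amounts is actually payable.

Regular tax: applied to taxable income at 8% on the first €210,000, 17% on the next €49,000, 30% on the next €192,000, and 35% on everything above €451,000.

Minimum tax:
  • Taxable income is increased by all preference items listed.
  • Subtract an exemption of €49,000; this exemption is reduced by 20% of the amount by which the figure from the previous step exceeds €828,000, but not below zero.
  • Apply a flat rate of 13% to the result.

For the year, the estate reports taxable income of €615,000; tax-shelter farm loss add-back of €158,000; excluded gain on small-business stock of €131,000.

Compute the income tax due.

Regular tax:
  €210,000 × 8% = €16,800
  €49,000 × 17% = €8,330
  €192,000 × 30% = €57,600
  €164,000 × 35% = €57,400
  → €140,130

Minimum tax:
  Adjusted income: €615,000 + €158,000 + €131,000 = €904,000
  Exemption: €49,000 − 20% × (€904,000 − €828,000) = €49,000 − €15,200 = €33,800
  Base: €904,000 − €33,800 = €870,200
  €870,200 × 13% = €113,126

€140,130 > €113,126, so the regular tax governs.

€140,130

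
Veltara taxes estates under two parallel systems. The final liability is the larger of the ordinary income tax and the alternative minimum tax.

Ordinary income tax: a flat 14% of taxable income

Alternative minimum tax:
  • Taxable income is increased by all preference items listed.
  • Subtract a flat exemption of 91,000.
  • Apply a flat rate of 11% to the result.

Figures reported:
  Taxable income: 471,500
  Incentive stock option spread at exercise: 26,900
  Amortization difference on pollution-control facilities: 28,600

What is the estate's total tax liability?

66,010

Ordinary income tax:
  471,500 × 14% = 66,010

Alternative minimum tax:
  Adjusted income: 471,500 + 26,900 + 28,600 = 527,000
  Less exemption 91,000 → base 436,000
  436,000 × 11% = 47,960

66,010 > 47,960, so the ordinary income tax governs.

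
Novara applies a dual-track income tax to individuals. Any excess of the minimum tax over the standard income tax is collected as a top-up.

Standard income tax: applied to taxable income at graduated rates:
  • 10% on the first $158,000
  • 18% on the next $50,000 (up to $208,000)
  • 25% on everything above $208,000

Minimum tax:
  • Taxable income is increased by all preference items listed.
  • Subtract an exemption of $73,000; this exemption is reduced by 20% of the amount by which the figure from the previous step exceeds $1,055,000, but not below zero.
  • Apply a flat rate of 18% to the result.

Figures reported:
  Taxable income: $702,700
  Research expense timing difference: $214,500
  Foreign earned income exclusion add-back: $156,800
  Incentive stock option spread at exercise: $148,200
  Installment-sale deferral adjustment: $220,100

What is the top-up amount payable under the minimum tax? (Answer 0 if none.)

$111,139

Minimum tax:
  Adjusted income: $702,700 + $214,500 + $156,800 + $148,200 + $220,100 = $1,442,300
  Exemption: 20% × ($1,442,300 − $1,055,000) = $77,460 ≥ $73,000, so the exemption is fully phased out
  Base: $1,442,300 − $0 = $1,442,300
  $1,442,300 × 18% = $259,614

Standard income tax:
  $158,000 × 10% = $15,800
  $50,000 × 18% = $9,000
  $494,700 × 25% = $123,675
  → $148,475

Excess of minimum tax over standard income tax: $259,614 − $148,475 = $111,139.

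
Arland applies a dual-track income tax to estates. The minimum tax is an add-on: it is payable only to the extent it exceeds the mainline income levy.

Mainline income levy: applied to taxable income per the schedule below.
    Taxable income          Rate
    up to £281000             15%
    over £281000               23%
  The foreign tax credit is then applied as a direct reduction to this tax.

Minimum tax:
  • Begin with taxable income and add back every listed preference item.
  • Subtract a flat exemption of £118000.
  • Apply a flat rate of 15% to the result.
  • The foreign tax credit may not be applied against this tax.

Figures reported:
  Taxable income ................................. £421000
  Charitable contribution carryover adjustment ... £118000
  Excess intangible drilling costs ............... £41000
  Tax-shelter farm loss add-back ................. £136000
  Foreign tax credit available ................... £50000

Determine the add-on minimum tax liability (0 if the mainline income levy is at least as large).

£65350

Mainline income levy:
  £281000 × 15% = £42150
  £140000 × 23% = £32200
  → £74350
  Less foreign tax credit £50000 → £24350

Minimum tax:
  Adjusted income: £421000 + £118000 + £41000 + £136000 = £716000
  Less exemption £118000 → base £598000
  £598000 × 15% = £89700

Excess of minimum tax over mainline income levy: £89700 − £24350 = £65350.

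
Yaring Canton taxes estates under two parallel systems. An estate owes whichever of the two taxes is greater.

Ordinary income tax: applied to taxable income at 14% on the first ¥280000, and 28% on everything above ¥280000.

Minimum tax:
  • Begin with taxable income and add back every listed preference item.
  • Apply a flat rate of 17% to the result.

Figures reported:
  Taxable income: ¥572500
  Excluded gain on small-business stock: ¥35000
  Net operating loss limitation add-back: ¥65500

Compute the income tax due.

Minimum tax:
  Adjusted income: ¥572500 + ¥35000 + ¥65500 = ¥673000
  ¥673000 × 17% = ¥114410

Ordinary income tax:
  ¥280000 × 14% = ¥39200
  ¥292500 × 28% = ¥81900
  → ¥121100

¥121100 > ¥114410, so the ordinary income tax governs.

¥121100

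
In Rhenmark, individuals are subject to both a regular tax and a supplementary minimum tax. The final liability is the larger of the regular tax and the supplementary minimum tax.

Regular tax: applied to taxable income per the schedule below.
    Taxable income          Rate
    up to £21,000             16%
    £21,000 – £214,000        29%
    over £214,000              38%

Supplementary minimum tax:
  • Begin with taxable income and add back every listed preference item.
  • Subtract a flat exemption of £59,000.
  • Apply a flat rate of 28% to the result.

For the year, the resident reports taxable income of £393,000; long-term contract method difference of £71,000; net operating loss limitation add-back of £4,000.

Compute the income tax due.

£127,350

Supplementary minimum tax:
  Adjusted income: £393,000 + £71,000 + £4,000 = £468,000
  Less exemption £59,000 → base £409,000
  £409,000 × 28% = £114,520

Regular tax:
  £21,000 × 16% = £3,360
  £193,000 × 29% = £55,970
  £179,000 × 38% = £68,020
  → £127,350

£127,350 > £114,520, so the regular tax governs.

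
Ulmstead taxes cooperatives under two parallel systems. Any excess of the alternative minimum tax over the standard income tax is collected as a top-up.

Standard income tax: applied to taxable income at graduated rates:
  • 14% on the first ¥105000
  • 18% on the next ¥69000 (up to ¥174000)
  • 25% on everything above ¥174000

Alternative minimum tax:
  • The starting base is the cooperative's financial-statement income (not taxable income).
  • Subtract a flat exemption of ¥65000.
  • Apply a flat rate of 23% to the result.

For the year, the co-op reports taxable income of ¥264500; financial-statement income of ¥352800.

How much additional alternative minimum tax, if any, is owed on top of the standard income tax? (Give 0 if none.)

¥16449

Standard income tax:
  ¥105000 × 14% = ¥14700
  ¥69000 × 18% = ¥12420
  ¥90500 × 25% = ¥22625
  → ¥49745

Alternative minimum tax:
  Base (financial-statement income): ¥352800
  Less exemption ¥65000 → base ¥287800
  ¥287800 × 23% = ¥66194

Excess of alternative minimum tax over standard income tax: ¥66194 − ¥49745 = ¥16449.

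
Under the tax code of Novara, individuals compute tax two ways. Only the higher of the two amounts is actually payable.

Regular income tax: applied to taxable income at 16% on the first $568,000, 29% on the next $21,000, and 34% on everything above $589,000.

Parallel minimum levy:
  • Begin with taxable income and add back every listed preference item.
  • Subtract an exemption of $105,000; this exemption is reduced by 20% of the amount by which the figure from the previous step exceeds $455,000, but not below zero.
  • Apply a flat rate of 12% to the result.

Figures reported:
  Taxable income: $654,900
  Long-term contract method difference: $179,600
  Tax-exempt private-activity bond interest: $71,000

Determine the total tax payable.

$119,376

Parallel minimum levy:
  Adjusted income: $654,900 + $179,600 + $71,000 = $905,500
  Exemption: $105,000 − 20% × ($905,500 − $455,000) = $105,000 − $90,100 = $14,900
  Base: $905,500 − $14,900 = $890,600
  $890,600 × 12% = $106,872

Regular income tax:
  $568,000 × 16% = $90,880
  $21,000 × 29% = $6,090
  $65,900 × 34% = $22,406
  → $119,376

$119,376 > $106,872, so the regular income tax governs.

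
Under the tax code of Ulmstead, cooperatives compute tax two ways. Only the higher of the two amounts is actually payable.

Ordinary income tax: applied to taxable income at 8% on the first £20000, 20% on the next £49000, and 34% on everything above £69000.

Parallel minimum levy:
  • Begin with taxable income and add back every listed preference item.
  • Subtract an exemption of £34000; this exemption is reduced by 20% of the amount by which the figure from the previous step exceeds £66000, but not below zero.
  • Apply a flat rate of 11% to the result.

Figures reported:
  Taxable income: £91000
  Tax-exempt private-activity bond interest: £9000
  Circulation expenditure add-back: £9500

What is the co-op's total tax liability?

£18880

Ordinary income tax:
  £20000 × 8% = £1600
  £49000 × 20% = £9800
  £22000 × 34% = £7480
  → £18880

Parallel minimum levy:
  Adjusted income: £91000 + £9000 + £9500 = £109500
  Exemption: £34000 − 20% × (£109500 − £66000) = £34000 − £8700 = £25300
  Base: £109500 − £25300 = £84200
  £84200 × 11% = £9262

£18880 > £9262, so the ordinary income tax governs.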